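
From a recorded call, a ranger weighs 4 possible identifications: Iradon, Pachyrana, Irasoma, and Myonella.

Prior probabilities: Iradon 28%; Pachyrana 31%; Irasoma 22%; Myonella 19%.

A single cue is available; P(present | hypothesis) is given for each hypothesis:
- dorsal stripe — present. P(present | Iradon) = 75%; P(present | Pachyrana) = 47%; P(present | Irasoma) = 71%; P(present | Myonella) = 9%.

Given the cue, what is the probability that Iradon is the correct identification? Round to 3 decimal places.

0.397

By Bayes' rule, the unnormalized weight for each hypothesis is prior × likelihood:
  Iradon: 0.28 × 0.75 = 0.21
  Pachyrana: 0.31 × 0.47 = 0.1457
  Irasoma: 0.22 × 0.71 = 0.1562
  Myonella: 0.19 × 0.09 = 0.0171
Normalizing constant Z = 0.21 + 0.1457 + 0.1562 + 0.0171 = 0.529.
P(Iradon | evidence) = 0.21 / 0.529 ≈ 0.397.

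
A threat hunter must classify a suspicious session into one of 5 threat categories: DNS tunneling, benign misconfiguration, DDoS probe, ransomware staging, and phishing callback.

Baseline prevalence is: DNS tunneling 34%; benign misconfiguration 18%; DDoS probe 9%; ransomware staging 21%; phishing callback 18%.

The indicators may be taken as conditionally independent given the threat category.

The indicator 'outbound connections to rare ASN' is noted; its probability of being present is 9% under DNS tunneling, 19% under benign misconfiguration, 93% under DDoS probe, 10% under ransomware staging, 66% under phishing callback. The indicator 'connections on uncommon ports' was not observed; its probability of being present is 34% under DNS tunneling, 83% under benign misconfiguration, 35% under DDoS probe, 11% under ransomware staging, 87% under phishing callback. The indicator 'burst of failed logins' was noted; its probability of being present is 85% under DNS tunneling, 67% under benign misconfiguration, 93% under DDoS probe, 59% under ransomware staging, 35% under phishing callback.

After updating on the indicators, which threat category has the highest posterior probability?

By Bayes' rule with conditional independence, the unnormalized weight for each hypothesis is prior × ∏ likelihoods (using 1 − P(present | H) for each absent indicator):
  DNS tunneling: 0.34 × 0.09 × (1 − 0.34) × 0.85 = 0.017167
  benign misconfiguration: 0.18 × 0.19 × (1 − 0.83) × 0.67 = 0.0038954
  DDoS probe: 0.09 × 0.93 × (1 − 0.35) × 0.93 = 0.050597
  ransomware staging: 0.21 × 0.10 × (1 − 0.11) × 0.59 = 0.011027
  phishing callback: 0.18 × 0.66 × (1 − 0.87) × 0.35 = 0.0054054
Normalizing constant Z = 0.017167 + 0.0038954 + 0.050597 + 0.011027 + 0.0054054 = 0.088091.
P(DNS tunneling | evidence) ≈ 0.017167 / 0.088091 ≈ 0.195
P(benign misconfiguration | evidence) ≈ 0.0038954 / 0.088091 ≈ 0.044
P(DDoS probe | evidence) ≈ 0.050597 / 0.088091 ≈ 0.574
P(ransomware staging | evidence) ≈ 0.011027 / 0.088091 ≈ 0.125
P(phishing callback | evidence) ≈ 0.0054054 / 0.088091 ≈ 0.061
The largest is 0.574, so DDoS probe is most probable.

DDoS probe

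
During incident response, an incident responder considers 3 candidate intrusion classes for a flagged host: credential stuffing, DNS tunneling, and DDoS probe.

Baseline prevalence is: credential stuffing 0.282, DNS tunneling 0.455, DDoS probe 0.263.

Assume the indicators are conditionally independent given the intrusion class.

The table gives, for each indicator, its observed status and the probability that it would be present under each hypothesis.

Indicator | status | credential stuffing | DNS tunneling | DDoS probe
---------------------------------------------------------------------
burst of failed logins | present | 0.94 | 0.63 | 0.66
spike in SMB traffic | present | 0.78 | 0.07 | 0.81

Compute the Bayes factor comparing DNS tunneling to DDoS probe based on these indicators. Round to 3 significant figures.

Take the product of per-indicator likelihoods under each hypothesis, then divide.
  DNS tunneling: 0.63 × 0.07 = 0.0441
  DDoS probe: 0.66 × 0.81 = 0.5346
Bayes factor = 0.0441 / 0.5346 ≈ 0.0825

0.0825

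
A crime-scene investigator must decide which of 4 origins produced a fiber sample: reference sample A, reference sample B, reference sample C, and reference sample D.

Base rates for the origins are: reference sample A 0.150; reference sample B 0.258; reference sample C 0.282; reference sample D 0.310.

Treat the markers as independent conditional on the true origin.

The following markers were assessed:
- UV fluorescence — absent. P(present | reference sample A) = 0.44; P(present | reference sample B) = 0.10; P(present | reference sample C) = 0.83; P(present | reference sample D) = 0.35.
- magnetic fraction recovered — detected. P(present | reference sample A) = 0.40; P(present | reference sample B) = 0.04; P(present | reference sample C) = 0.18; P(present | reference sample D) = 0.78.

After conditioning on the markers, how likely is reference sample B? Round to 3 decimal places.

0.045

By Bayes' rule with conditional independence, the unnormalized weight for each hypothesis is prior × ∏ likelihoods (using 1 − P(present | H) for each absent marker):
  reference sample A: 0.150 × (1 − 0.44) × 0.40 = 0.0336
  reference sample B: 0.258 × (1 − 0.10) × 0.04 = 0.009288
  reference sample C: 0.282 × (1 − 0.83) × 0.18 = 0.0086292
  reference sample D: 0.310 × (1 − 0.35) × 0.78 = 0.15717
Normalizing constant Z = 0.0336 + 0.009288 + 0.0086292 + 0.15717 = 0.20869.
P(reference sample B | evidence) = 0.009288 / 0.20869 ≈ 0.045.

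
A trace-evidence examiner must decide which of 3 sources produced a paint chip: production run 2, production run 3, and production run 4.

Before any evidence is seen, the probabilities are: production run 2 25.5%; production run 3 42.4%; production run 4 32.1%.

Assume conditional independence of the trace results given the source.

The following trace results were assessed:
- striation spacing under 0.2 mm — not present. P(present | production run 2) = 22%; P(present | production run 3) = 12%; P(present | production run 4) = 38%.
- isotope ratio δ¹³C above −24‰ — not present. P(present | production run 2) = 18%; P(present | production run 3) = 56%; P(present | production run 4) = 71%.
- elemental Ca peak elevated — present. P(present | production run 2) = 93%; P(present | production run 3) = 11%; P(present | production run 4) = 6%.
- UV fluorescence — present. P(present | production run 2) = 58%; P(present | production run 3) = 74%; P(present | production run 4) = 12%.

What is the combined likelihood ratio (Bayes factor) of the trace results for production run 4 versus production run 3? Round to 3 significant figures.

0.0411

Take the product of per-trace result likelihoods under each hypothesis (using 1 − P(present | H) for each absent trace result), then divide.
  production run 4: (1 − 0.38) × (1 − 0.71) × 0.06 × 0.12 = 0.0012946
  production run 3: (1 − 0.12) × (1 − 0.56) × 0.11 × 0.74 = 0.031518
Bayes factor = 0.0012946 / 0.031518 ≈ 0.0411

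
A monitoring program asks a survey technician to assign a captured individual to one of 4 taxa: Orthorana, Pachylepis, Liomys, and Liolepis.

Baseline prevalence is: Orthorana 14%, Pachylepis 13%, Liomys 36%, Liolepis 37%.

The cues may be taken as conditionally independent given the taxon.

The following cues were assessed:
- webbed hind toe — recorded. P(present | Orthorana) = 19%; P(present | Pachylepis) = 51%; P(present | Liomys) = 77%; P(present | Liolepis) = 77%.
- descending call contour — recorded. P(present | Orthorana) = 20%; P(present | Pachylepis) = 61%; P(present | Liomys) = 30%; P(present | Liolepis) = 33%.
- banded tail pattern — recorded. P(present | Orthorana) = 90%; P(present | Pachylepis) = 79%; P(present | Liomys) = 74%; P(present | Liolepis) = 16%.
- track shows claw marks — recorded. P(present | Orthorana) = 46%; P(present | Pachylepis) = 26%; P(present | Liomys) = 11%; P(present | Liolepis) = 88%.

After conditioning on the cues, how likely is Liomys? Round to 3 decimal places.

Multiply each prior by the joint likelihood of the cue pattern:
  Orthorana: 0.14 × 0.19 × 0.20 × 0.90 × 0.46 = 0.0022025
  Pachylepis: 0.13 × 0.51 × 0.61 × 0.79 × 0.26 = 0.008307
  Liomys: 0.36 × 0.77 × 0.30 × 0.74 × 0.11 = 0.0067692
  Liolepis: 0.37 × 0.77 × 0.33 × 0.16 × 0.88 = 0.013238
Marginal likelihood of the evidence = 0.030516.
P(Liomys | evidence) = 0.0067692 / 0.030516 ≈ 0.222.

0.222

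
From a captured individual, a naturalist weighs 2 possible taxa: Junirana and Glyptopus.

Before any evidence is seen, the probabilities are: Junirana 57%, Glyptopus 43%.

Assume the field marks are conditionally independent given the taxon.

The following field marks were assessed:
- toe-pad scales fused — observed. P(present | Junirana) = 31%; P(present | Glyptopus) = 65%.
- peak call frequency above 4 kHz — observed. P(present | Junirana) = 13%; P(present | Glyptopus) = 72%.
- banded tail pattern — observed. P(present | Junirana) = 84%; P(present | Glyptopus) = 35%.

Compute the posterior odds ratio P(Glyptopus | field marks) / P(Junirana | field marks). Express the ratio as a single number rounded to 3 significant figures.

Posterior odds equal prior odds times the likelihood ratio; only the two competing hypotheses matter.
  Glyptopus: 0.43 × 0.65 × 0.72 × 0.35 = 0.070434
  Junirana: 0.57 × 0.31 × 0.13 × 0.84 = 0.019296
Posterior odds = 0.070434 / 0.019296 ≈ 3.65.

3.65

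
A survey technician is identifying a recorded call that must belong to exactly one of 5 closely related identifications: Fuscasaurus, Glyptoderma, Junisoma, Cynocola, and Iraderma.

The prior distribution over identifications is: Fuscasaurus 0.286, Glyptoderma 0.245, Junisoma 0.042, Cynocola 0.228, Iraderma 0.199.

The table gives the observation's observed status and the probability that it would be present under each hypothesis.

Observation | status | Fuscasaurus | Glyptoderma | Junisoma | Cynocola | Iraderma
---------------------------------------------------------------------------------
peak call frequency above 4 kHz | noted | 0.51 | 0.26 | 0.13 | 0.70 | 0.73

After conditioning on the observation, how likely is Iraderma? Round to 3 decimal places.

For each hypothesis, the unnormalized posterior weight is prior × likelihood:
  Fuscasaurus: 0.286 × 0.51 = 0.14586
  Glyptoderma: 0.245 × 0.26 = 0.0637
  Junisoma: 0.042 × 0.13 = 0.00546
  Cynocola: 0.228 × 0.70 = 0.1596
  Iraderma: 0.199 × 0.73 = 0.14527
Marginal likelihood of the evidence = 0.51989.
P(Iraderma | evidence) = 0.14527 / 0.51989 ≈ 0.279.

0.279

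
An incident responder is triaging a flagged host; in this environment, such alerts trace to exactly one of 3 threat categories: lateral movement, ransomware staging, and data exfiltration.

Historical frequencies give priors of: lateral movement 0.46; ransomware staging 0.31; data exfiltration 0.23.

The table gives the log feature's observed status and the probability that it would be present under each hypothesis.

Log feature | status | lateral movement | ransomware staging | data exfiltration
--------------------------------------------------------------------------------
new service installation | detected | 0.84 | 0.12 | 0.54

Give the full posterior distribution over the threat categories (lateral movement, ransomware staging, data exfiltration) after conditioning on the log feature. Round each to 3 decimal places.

For each hypothesis, the unnormalized posterior weight is prior × likelihood:
  lateral movement: 0.46 × 0.84 = 0.3864
  ransomware staging: 0.31 × 0.12 = 0.0372
  data exfiltration: 0.23 × 0.54 = 0.1242
Normalizing constant Z = 0.3864 + 0.0372 + 0.1242 = 0.5478.
P(lateral movement | evidence) = 0.3864 / 0.5478 ≈ 0.705
P(ransomware staging | evidence) = 0.0372 / 0.5478 ≈ 0.068
P(data exfiltration | evidence) = 0.1242 / 0.5478 ≈ 0.227

0.705, 0.068, 0.227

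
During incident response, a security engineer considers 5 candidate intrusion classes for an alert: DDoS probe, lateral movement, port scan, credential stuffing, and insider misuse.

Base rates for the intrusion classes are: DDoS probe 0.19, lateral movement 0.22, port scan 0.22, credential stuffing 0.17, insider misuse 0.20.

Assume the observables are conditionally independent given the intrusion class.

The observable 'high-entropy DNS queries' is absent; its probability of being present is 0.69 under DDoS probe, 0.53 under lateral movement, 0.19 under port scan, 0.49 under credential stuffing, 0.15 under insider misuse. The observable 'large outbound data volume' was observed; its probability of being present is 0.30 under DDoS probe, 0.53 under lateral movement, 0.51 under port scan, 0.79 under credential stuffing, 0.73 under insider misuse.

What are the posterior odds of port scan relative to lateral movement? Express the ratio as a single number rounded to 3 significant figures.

Unnormalized posterior weight (prior times the observable likelihoods) for each of the two hypotheses (using 1 − P(present | H) for each absent observable):
  port scan: 0.22 × (1 − 0.19) × 0.51 = 0.090882
  lateral movement: 0.22 × (1 − 0.53) × 0.53 = 0.054802
Odds(port scan : lateral movement) = 0.090882 / 0.054802 ≈ 1.66.

1.66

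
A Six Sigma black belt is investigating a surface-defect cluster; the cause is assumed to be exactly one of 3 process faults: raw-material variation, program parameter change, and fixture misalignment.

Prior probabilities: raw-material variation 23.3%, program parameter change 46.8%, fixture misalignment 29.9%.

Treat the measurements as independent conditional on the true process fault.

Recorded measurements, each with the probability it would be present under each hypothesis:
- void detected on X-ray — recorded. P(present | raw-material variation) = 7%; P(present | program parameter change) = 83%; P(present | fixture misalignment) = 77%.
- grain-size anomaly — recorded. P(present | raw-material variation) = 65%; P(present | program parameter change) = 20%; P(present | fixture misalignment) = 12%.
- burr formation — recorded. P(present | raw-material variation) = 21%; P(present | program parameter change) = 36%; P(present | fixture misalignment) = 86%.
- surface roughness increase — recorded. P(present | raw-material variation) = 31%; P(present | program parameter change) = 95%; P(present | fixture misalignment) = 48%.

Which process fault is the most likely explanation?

For each hypothesis, the unnormalized posterior weight is prior × product of the measurement likelihoods:
  raw-material variation: 0.233 × 0.07 × 0.65 × 0.21 × 0.31 = 0.00069016
  program parameter change: 0.468 × 0.83 × 0.20 × 0.36 × 0.95 = 0.026569
  fixture misalignment: 0.299 × 0.77 × 0.12 × 0.86 × 0.48 = 0.011405
Marginal likelihood of the evidence = 0.038664.
P(raw-material variation | evidence) ≈ 0.00069016 / 0.038664 ≈ 0.018
P(program parameter change | evidence) ≈ 0.026569 / 0.038664 ≈ 0.687
P(fixture misalignment | evidence) ≈ 0.011405 / 0.038664 ≈ 0.295
The largest is 0.687, so program parameter change is most probable.

program parameter change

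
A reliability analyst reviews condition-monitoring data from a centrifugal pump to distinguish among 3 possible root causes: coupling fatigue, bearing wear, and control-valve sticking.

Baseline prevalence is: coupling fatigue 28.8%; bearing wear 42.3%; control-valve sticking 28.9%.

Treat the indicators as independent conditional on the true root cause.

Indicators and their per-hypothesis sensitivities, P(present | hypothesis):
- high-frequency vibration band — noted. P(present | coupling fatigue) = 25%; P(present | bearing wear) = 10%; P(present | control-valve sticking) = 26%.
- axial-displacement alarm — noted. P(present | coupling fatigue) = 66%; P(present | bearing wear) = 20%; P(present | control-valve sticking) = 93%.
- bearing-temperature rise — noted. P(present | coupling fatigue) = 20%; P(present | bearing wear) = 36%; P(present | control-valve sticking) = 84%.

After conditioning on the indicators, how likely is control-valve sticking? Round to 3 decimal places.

By Bayes' rule with conditional independence, the unnormalized weight for each hypothesis is prior × ∏ likelihoods:
  coupling fatigue: 0.288 × 0.25 × 0.66 × 0.20 = 0.009504
  bearing wear: 0.423 × 0.10 × 0.20 × 0.36 = 0.0030456
  control-valve sticking: 0.289 × 0.26 × 0.93 × 0.84 = 0.058699
Normalizing constant Z = 0.009504 + 0.0030456 + 0.058699 = 0.071249.
P(control-valve sticking | evidence) = 0.058699 / 0.071249 ≈ 0.824.

0.824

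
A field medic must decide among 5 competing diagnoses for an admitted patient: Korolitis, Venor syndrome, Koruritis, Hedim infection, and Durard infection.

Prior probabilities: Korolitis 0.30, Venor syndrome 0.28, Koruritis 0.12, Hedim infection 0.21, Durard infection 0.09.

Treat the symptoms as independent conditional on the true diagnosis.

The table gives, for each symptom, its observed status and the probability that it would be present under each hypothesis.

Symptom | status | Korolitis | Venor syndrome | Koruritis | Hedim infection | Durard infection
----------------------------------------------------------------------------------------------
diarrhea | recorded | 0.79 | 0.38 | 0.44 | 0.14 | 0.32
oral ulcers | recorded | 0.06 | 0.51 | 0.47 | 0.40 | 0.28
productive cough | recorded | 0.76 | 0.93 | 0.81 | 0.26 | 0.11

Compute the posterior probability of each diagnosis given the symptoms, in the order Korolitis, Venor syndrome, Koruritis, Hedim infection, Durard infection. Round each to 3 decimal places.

By Bayes' rule with conditional independence, the unnormalized weight for each hypothesis is prior × ∏ likelihoods:
  Korolitis: 0.30 × 0.79 × 0.06 × 0.76 = 0.010807
  Venor syndrome: 0.28 × 0.38 × 0.51 × 0.93 = 0.050466
  Koruritis: 0.12 × 0.44 × 0.47 × 0.81 = 0.020101
  Hedim infection: 0.21 × 0.14 × 0.40 × 0.26 = 0.0030576
  Durard infection: 0.09 × 0.32 × 0.28 × 0.11 = 0.00088704
The unnormalized weights sum to 0.085318.
P(Korolitis | evidence) = 0.010807 / 0.085318 ≈ 0.127
P(Venor syndrome | evidence) = 0.050466 / 0.085318 ≈ 0.591
P(Koruritis | evidence) = 0.020101 / 0.085318 ≈ 0.236
P(Hedim infection | evidence) = 0.0030576 / 0.085318 ≈ 0.036
P(Durard infection | evidence) = 0.00088704 / 0.085318 ≈ 0.010

0.127, 0.591, 0.236, 0.036, 0.010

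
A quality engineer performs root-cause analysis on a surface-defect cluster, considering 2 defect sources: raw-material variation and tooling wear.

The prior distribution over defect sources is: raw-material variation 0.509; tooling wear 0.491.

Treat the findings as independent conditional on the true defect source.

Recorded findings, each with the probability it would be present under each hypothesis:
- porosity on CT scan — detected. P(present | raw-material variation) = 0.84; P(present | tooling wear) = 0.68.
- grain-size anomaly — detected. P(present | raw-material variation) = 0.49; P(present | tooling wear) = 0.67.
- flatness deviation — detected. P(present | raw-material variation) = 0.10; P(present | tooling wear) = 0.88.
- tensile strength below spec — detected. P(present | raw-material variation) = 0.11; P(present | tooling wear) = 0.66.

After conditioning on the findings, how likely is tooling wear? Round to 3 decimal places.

0.983

By Bayes' rule with conditional independence, the unnormalized weight for each hypothesis is prior × ∏ likelihoods:
  raw-material variation: 0.509 × 0.84 × 0.49 × 0.10 × 0.11 = 0.0023045
  tooling wear: 0.491 × 0.68 × 0.67 × 0.88 × 0.66 = 0.12992
Normalizing constant Z = 0.0023045 + 0.12992 = 0.13223.
P(tooling wear | evidence) = 0.12992 / 0.13223 ≈ 0.983.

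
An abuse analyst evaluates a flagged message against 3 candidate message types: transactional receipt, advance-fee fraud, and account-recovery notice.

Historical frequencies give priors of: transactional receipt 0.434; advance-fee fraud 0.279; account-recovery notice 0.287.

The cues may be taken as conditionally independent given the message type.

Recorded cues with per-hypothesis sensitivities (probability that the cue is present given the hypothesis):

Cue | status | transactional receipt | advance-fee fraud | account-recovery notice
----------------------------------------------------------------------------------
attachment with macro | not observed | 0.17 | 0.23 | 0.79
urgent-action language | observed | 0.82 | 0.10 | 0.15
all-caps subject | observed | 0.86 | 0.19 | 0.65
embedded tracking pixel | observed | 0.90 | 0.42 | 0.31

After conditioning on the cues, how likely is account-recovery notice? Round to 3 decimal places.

Multiply each prior by the joint likelihood of the cue pattern (using 1 − P(present | H) for each absent cue):
  transactional receipt: 0.434 × (1 − 0.17) × 0.82 × 0.86 × 0.90 = 0.22862
  advance-fee fraud: 0.279 × (1 − 0.23) × 0.10 × 0.19 × 0.42 = 0.0017143
  account-recovery notice: 0.287 × (1 − 0.79) × 0.15 × 0.65 × 0.31 = 0.0018217
The unnormalized weights sum to 0.23216.
P(account-recovery notice | evidence) = 0.0018217 / 0.23216 ≈ 0.008.

0.008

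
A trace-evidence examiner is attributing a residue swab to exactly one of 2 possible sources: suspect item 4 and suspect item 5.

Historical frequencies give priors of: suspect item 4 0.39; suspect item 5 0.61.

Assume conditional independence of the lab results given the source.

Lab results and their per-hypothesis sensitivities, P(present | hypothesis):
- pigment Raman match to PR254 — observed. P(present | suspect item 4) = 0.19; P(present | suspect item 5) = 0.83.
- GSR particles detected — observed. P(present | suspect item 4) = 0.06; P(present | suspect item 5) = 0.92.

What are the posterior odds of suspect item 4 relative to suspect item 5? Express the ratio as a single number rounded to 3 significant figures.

0.00954

Posterior odds equal prior odds times the likelihood ratio; only the two competing hypotheses matter.
  suspect item 4: 0.39 × 0.19 × 0.06 = 0.004446
  suspect item 5: 0.61 × 0.83 × 0.92 = 0.4658
Posterior odds = 0.004446 / 0.4658 ≈ 0.00954.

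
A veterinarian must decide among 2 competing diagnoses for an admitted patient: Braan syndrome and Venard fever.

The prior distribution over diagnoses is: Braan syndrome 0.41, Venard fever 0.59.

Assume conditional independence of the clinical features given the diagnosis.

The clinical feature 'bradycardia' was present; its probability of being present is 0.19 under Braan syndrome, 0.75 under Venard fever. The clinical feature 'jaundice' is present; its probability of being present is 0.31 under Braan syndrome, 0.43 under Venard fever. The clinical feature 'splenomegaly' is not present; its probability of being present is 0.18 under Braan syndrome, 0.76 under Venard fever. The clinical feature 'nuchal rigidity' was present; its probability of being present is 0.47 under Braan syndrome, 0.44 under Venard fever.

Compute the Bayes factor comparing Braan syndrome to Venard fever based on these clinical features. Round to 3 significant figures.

0.667

Take the product of per-clinical feature likelihoods under each hypothesis (using 1 − P(present | H) for each absent clinical feature), then divide.
  Braan syndrome: 0.19 × 0.31 × (1 − 0.18) × 0.47 = 0.0227
  Venard fever: 0.75 × 0.43 × (1 − 0.76) × 0.44 = 0.034056
Bayes factor = 0.0227 / 0.034056 ≈ 0.667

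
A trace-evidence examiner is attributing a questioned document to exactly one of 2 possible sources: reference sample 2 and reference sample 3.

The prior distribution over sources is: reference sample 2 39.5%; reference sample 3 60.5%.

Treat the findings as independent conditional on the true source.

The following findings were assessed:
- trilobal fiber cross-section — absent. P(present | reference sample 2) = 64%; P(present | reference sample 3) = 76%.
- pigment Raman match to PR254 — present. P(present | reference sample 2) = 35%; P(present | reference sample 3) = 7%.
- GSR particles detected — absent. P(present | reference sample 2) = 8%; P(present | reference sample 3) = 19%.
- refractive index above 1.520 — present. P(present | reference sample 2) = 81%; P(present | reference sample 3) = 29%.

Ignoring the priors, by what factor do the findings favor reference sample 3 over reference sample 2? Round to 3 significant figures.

Take the product of per-finding likelihoods under each hypothesis (using 1 − P(present | H) for each absent finding), then divide.
  reference sample 3: (1 − 0.76) × 0.07 × (1 − 0.19) × 0.29 = 0.0039463
  reference sample 2: (1 − 0.64) × 0.35 × (1 − 0.08) × 0.81 = 0.093895
Bayes factor = 0.0039463 / 0.093895 ≈ 0.0420

0.0420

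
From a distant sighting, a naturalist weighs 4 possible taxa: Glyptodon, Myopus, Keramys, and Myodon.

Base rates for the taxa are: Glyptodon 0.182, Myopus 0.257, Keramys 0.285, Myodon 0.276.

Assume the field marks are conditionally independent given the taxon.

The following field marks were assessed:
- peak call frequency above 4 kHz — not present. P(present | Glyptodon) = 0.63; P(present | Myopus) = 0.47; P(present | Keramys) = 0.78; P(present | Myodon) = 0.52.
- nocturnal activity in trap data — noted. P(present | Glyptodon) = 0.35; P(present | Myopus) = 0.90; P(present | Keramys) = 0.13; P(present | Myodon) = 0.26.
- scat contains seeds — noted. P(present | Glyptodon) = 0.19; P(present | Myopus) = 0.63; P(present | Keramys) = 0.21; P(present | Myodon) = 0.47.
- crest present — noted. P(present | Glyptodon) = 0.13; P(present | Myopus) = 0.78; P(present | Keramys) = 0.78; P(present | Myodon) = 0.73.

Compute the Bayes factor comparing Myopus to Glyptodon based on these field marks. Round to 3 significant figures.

Take the product of per-field mark likelihoods under each hypothesis (using 1 − P(present | H) for each absent field mark), then divide.
  Myopus: (1 − 0.47) × 0.90 × 0.63 × 0.78 = 0.2344
  Glyptodon: (1 − 0.63) × 0.35 × 0.19 × 0.13 = 0.0031987
Bayes factor = 0.2344 / 0.0031987 ≈ 73.3

73.3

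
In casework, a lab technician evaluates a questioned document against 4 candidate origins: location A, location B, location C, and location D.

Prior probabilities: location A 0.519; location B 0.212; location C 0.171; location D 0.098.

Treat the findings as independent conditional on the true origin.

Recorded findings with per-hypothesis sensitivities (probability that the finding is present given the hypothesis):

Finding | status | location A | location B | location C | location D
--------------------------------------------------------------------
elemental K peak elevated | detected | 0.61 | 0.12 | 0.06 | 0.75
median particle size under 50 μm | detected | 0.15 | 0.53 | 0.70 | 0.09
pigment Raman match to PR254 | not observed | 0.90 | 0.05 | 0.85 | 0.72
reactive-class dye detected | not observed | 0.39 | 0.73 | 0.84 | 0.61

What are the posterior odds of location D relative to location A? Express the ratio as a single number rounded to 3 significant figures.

0.249

The normalizing constant cancels in an odds ratio, so compute prior × likelihood for the two hypotheses only (using 1 − P(present | H) for each absent finding):
  location D: 0.098 × 0.75 × 0.09 × (1 − 0.72) × (1 − 0.61) = 0.00072236
  location A: 0.519 × 0.61 × 0.15 × (1 − 0.90) × (1 − 0.39) = 0.0028968
Posterior odds = 0.00072236 / 0.0028968 ≈ 0.249.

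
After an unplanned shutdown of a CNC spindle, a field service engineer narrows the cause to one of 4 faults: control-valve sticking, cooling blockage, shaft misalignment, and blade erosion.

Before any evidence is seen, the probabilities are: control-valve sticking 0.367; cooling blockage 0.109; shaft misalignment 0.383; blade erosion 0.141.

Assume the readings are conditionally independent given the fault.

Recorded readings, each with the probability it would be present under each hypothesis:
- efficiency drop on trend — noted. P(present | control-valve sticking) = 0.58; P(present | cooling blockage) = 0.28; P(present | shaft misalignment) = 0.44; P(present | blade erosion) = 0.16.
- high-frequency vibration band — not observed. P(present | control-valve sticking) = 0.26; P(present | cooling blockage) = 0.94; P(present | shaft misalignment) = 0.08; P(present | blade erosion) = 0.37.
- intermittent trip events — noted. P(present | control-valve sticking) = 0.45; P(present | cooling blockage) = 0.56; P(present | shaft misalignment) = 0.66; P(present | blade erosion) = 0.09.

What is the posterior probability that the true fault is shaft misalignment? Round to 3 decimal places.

Multiply each prior by the joint likelihood of the reading pattern (using 1 − P(present | H) for each absent reading):
  control-valve sticking: 0.367 × 0.58 × (1 − 0.26) × 0.45 = 0.070882
  cooling blockage: 0.109 × 0.28 × (1 − 0.94) × 0.56 = 0.0010255
  shaft misalignment: 0.383 × 0.44 × (1 − 0.08) × 0.66 = 0.10233
  blade erosion: 0.141 × 0.16 × (1 − 0.37) × 0.09 = 0.0012792
Normalizing constant Z = 0.070882 + 0.0010255 + 0.10233 + 0.0012792 = 0.17551.
P(shaft misalignment | evidence) = 0.10233 / 0.17551 ≈ 0.583.

0.583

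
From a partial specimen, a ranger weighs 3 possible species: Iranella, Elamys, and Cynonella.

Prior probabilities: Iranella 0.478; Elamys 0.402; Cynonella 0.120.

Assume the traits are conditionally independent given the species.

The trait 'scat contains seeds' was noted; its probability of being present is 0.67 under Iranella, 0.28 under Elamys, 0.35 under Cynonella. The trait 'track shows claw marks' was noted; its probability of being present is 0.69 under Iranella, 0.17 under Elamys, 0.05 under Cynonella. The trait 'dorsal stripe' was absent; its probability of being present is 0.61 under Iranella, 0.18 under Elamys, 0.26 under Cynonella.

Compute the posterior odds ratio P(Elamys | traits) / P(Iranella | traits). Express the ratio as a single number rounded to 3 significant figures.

Posterior odds equal prior odds times the likelihood ratio; only the two competing hypotheses matter (using 1 − P(present | H) for each absent trait).
  Elamys: 0.402 × 0.28 × 0.17 × (1 − 0.18) = 0.015691
  Iranella: 0.478 × 0.67 × 0.69 × (1 − 0.61) = 0.086182
Odds(Elamys : Iranella) = 0.015691 / 0.086182 ≈ 0.182.

0.182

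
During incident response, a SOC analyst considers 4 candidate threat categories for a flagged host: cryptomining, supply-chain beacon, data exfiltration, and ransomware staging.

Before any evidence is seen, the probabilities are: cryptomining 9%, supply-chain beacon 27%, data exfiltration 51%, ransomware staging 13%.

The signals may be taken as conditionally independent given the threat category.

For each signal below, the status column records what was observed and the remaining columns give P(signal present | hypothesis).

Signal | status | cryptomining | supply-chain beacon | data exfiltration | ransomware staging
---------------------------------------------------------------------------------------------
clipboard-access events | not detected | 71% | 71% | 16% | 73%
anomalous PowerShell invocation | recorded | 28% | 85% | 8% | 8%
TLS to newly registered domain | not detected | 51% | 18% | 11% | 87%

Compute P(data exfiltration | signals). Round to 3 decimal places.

0.343

For each hypothesis, the unnormalized posterior weight is prior × product of the signal likelihoods (using 1 − P(present | H) for each absent signal):
  cryptomining: 0.09 × (1 − 0.71) × 0.28 × (1 − 0.51) = 0.0035809
  supply-chain beacon: 0.27 × (1 − 0.71) × 0.85 × (1 − 0.18) = 0.054575
  data exfiltration: 0.51 × (1 − 0.16) × 0.08 × (1 − 0.11) = 0.030502
  ransomware staging: 0.13 × (1 − 0.73) × 0.08 × (1 − 0.87) = 0.00036504
The unnormalized weights sum to 0.089023.
P(data exfiltration | evidence) = 0.030502 / 0.089023 ≈ 0.343.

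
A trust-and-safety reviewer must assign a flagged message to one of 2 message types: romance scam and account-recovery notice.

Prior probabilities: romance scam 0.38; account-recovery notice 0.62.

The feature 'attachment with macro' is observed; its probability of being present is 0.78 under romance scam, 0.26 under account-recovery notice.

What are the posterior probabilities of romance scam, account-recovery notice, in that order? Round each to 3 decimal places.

For each hypothesis, the unnormalized posterior weight is prior × likelihood:
  romance scam: 0.38 × 0.78 = 0.2964
  account-recovery notice: 0.62 × 0.26 = 0.1612
The unnormalized weights sum to 0.4576.
P(romance scam | evidence) = 0.2964 / 0.4576 ≈ 0.648
P(account-recovery notice | evidence) = 0.1612 / 0.4576 ≈ 0.352

0.648, 0.352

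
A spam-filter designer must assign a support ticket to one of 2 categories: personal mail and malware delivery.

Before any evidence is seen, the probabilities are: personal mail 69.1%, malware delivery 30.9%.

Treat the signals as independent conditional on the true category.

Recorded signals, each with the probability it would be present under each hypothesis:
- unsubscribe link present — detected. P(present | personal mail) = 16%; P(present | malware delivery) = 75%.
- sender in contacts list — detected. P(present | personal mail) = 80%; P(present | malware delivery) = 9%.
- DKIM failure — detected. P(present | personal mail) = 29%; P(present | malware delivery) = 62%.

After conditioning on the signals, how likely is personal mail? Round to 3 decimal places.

For each hypothesis, the unnormalized posterior weight is prior × product of the signal likelihoods:
  personal mail: 0.691 × 0.16 × 0.80 × 0.29 = 0.02565
  malware delivery: 0.309 × 0.75 × 0.09 × 0.62 = 0.012932
The unnormalized weights sum to 0.038582.
P(personal mail | evidence) = 0.02565 / 0.038582 ≈ 0.665.

0.665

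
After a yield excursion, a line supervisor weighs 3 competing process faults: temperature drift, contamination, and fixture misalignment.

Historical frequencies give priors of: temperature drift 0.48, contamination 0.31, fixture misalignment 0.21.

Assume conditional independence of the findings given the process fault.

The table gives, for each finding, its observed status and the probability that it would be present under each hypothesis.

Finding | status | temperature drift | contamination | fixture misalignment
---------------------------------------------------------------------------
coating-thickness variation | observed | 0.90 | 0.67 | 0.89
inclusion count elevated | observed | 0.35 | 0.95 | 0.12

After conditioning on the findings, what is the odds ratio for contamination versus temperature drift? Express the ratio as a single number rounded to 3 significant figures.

1.30

The normalizing constant cancels in an odds ratio, so compute prior × likelihood for the two hypotheses only:
  contamination: 0.31 × 0.67 × 0.95 = 0.19732
  temperature drift: 0.48 × 0.90 × 0.35 = 0.1512
Odds(contamination : temperature drift) = 0.19732 / 0.1512 ≈ 1.30.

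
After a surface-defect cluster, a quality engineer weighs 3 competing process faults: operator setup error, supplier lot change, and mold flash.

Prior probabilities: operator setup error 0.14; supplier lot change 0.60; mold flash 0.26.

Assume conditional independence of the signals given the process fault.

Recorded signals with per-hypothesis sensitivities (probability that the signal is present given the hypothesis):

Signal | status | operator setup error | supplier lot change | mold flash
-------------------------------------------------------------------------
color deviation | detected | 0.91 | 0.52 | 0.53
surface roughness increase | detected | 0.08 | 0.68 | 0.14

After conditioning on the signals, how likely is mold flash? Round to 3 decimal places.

Multiply each prior by the joint likelihood of the signal pattern:
  operator setup error: 0.14 × 0.91 × 0.08 = 0.010192
  supplier lot change: 0.60 × 0.52 × 0.68 = 0.21216
  mold flash: 0.26 × 0.53 × 0.14 = 0.019292
Normalizing constant Z = 0.010192 + 0.21216 + 0.019292 = 0.24164.
P(mold flash | evidence) = 0.019292 / 0.24164 ≈ 0.080.

0.080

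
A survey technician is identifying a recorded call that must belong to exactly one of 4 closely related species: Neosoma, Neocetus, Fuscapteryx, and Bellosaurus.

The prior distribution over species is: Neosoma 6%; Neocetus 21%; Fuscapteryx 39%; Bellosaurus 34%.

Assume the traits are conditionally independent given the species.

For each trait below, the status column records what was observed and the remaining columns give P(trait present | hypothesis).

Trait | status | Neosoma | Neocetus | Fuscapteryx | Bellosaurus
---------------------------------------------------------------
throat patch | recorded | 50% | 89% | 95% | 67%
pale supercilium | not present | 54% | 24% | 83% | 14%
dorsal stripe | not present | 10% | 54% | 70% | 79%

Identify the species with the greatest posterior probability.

By Bayes' rule with conditional independence, the unnormalized weight for each hypothesis is prior × ∏ likelihoods (using 1 − P(present | H) for each absent trait):
  Neosoma: 0.06 × 0.50 × (1 − 0.54) × (1 − 0.10) = 0.01242
  Neocetus: 0.21 × 0.89 × (1 − 0.24) × (1 − 0.54) = 0.06534
  Fuscapteryx: 0.39 × 0.95 × (1 − 0.83) × (1 − 0.70) = 0.018896
  Bellosaurus: 0.34 × 0.67 × (1 − 0.14) × (1 − 0.79) = 0.041141
Normalizing constant Z = 0.01242 + 0.06534 + 0.018896 + 0.041141 = 0.1378.
P(Neosoma | evidence) ≈ 0.01242 / 0.1378 ≈ 0.090
P(Neocetus | evidence) ≈ 0.06534 / 0.1378 ≈ 0.474
P(Fuscapteryx | evidence) ≈ 0.018896 / 0.1378 ≈ 0.137
P(Bellosaurus | evidence) ≈ 0.041141 / 0.1378 ≈ 0.299
The largest is 0.474, so Neocetus is most probable.

Neocetus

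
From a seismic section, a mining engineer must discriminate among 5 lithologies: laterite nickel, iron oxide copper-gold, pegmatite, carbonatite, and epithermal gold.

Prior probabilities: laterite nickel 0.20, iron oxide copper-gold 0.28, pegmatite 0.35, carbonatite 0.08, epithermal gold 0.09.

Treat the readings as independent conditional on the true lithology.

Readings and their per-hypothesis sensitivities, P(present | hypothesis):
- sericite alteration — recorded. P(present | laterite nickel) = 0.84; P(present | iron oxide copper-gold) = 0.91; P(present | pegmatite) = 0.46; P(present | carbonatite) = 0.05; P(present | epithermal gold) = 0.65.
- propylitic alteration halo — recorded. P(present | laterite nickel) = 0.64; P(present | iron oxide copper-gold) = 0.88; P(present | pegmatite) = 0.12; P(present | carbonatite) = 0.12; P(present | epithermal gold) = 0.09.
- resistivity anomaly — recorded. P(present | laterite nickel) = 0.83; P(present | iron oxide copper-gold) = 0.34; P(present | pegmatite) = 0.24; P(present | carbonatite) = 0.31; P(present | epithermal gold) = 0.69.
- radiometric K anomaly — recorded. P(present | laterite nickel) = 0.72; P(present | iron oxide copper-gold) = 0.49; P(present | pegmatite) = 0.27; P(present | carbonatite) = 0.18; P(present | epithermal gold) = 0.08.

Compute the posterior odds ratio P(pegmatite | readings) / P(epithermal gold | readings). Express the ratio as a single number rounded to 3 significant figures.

4.31

Unnormalized posterior weight (prior times the reading likelihoods) for each of the two hypotheses:
  pegmatite: 0.35 × 0.46 × 0.12 × 0.24 × 0.27 = 0.0012519
  epithermal gold: 0.09 × 0.65 × 0.09 × 0.69 × 0.08 = 0.00029063
Posterior odds = 0.0012519 / 0.00029063 ≈ 4.31.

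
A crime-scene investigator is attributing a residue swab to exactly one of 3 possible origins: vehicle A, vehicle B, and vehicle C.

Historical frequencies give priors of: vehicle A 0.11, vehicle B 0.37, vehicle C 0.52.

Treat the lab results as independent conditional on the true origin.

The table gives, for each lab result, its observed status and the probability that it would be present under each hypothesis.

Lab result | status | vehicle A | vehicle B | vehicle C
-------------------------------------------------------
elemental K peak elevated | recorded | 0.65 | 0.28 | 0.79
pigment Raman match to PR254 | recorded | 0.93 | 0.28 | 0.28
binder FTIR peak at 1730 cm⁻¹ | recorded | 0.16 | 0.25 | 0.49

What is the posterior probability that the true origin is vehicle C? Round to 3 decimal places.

0.759

By Bayes' rule with conditional independence, the unnormalized weight for each hypothesis is prior × ∏ likelihoods:
  vehicle A: 0.11 × 0.65 × 0.93 × 0.16 = 0.010639
  vehicle B: 0.37 × 0.28 × 0.28 × 0.25 = 0.007252
  vehicle C: 0.52 × 0.79 × 0.28 × 0.49 = 0.056362
The unnormalized weights sum to 0.074253.
P(vehicle C | evidence) = 0.056362 / 0.074253 ≈ 0.759.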